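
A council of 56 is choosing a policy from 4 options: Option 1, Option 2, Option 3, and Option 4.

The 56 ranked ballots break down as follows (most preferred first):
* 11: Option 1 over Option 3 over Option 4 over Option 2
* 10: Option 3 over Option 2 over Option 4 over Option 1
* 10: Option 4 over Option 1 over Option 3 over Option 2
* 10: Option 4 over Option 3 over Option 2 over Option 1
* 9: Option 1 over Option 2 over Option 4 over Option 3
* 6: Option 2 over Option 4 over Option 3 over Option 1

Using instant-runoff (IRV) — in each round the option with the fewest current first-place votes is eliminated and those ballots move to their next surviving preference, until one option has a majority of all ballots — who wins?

Round 1: Option 1 20, Option 2 6, Option 3 10, Option 4 20. Option 2 eliminated.
Round 2: Option 1 20, Option 3 10, Option 4 26. Option 3 eliminated.
Round 3: Option 1 20, Option 4 36. Option 4 has a majority (≥29).

Option 4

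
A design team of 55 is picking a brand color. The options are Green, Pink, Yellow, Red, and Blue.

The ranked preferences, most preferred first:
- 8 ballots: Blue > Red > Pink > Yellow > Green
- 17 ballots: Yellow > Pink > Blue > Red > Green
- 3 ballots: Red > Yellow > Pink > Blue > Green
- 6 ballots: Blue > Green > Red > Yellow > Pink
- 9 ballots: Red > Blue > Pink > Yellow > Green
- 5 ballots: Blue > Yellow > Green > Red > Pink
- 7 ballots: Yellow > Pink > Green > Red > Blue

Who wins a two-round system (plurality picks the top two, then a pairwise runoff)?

Round 1 first-place votes: Green 0, Pink 0, Yellow 24, Red 12, Blue 19. Yellow and Blue advance.
Runoff: Yellow is ranked above Blue on 27 ballots, Blue above Yellow on 28.

Blue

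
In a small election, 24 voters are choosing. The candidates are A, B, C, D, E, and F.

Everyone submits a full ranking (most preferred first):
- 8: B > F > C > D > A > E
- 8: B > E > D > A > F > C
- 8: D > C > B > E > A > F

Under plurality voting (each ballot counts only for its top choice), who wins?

First-place votes: A 0, B 16, C 0, D 8, E 0, F 0.

B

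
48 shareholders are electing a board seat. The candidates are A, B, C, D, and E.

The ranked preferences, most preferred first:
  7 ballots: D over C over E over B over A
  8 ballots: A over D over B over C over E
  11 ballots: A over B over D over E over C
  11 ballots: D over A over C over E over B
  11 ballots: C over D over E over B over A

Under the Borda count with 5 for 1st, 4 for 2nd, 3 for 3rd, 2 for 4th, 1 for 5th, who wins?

A: 7×1 + 8×5 + 11×5 + 11×4 + 11×1 = 157
B: 7×2 + 8×3 + 11×4 + 11×1 + 11×2 = 115
C: 7×4 + 8×2 + 11×1 + 11×3 + 11×5 = 143
D: 7×5 + 8×4 + 11×3 + 11×5 + 11×4 = 199
E: 7×3 + 8×1 + 11×2 + 11×2 + 11×3 = 106

D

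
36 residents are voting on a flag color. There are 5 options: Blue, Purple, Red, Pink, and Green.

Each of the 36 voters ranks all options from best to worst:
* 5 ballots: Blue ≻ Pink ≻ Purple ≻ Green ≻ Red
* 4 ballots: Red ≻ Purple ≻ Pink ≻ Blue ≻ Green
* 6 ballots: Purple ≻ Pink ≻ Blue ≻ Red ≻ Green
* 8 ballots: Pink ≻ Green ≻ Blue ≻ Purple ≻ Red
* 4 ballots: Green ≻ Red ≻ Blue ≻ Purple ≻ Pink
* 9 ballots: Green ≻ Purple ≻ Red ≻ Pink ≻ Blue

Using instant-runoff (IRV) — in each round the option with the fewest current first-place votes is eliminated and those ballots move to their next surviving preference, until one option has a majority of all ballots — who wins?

Pink

Round 1: Blue 5, Purple 6, Red 4, Pink 8, Green 13. Red eliminated.
Round 2: Blue 5, Purple 10, Pink 8, Green 13. Blue eliminated.
Round 3: Purple 10, Pink 13, Green 13. Purple eliminated.
Round 4: Pink 23, Green 13. Pink has a majority (≥19).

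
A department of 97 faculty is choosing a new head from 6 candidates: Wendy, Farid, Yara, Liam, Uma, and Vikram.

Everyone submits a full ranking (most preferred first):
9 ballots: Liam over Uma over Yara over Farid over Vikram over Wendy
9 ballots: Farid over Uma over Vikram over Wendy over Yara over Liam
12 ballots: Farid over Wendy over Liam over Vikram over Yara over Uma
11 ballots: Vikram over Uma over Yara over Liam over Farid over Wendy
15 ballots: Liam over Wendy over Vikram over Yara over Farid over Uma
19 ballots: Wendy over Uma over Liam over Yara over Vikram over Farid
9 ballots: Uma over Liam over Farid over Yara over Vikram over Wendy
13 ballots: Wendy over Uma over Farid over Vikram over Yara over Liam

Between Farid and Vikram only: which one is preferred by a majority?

Farid

Farid is ranked above Vikram on 52 ballots; Vikram above Farid on 45.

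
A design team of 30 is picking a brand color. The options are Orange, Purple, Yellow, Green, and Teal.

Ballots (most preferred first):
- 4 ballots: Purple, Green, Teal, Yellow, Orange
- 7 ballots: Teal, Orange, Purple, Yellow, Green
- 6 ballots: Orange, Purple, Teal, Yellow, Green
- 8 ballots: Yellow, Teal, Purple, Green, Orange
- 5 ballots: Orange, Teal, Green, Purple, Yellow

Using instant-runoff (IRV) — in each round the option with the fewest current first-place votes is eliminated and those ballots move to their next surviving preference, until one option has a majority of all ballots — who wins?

Teal

Round 1: Orange 11, Purple 4, Yellow 8, Green 0, Teal 7. Green eliminated.
Round 2: Orange 11, Purple 4, Yellow 8, Teal 7. Purple eliminated.
Round 3: Orange 11, Yellow 8, Teal 11. Yellow eliminated.
Round 4: Orange 11, Teal 19. Teal has a majority (≥16).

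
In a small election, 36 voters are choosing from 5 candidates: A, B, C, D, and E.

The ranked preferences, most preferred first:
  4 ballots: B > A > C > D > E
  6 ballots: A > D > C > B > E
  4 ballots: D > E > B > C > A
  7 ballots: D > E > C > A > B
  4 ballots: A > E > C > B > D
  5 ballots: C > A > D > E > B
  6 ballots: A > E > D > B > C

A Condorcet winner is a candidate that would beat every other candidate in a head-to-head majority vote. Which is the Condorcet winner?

A vs B: 28–8
A vs C: 20–16
A vs D: 25–11
A vs E: 25–11
A beats every other candidate.

A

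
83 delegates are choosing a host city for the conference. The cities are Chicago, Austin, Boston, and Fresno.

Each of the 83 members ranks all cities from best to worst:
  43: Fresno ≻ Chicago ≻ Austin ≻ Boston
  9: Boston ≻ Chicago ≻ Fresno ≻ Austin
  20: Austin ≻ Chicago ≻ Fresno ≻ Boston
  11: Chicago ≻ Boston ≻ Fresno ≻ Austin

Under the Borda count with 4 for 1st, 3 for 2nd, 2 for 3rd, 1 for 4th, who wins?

Chicago

Chicago: 43×3 + 9×3 + 20×3 + 11×4 = 260
Austin: 43×2 + 9×1 + 20×4 + 11×1 = 186
Boston: 43×1 + 9×4 + 20×1 + 11×3 = 132
Fresno: 43×4 + 9×2 + 20×2 + 11×2 = 252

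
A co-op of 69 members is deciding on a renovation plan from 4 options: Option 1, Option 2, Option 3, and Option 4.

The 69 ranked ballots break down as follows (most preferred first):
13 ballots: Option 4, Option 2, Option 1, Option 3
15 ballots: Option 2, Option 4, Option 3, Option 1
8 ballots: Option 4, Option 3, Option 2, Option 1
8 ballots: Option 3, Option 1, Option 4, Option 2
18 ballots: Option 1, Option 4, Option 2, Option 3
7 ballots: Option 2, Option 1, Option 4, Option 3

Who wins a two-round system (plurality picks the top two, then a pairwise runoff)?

Round 1 first-place votes: Option 1 18, Option 2 22, Option 3 8, Option 4 21. Option 2 and Option 4 advance.
Runoff: Option 2 is ranked above Option 4 on 22 ballots, Option 4 above Option 2 on 47.

Option 4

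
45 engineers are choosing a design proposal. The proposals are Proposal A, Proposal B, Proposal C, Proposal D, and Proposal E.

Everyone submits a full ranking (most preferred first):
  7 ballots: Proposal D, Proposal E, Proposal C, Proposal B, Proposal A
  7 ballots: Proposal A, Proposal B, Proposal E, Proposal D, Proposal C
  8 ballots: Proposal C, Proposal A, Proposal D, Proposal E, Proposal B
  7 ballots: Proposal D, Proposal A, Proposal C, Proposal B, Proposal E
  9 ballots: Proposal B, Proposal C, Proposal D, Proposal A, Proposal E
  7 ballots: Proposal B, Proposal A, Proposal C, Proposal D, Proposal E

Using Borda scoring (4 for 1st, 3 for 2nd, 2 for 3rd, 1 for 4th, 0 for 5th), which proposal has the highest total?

Proposal A: 7×0 + 7×4 + 8×3 + 7×3 + 9×1 + 7×3 = 103
Proposal B: 7×1 + 7×3 + 8×0 + 7×1 + 9×4 + 7×4 = 99
Proposal C: 7×2 + 7×0 + 8×4 + 7×2 + 9×3 + 7×2 = 101
Proposal D: 7×4 + 7×1 + 8×2 + 7×4 + 9×2 + 7×1 = 104
Proposal E: 7×3 + 7×2 + 8×1 + 7×0 + 9×0 + 7×0 = 43

Proposal D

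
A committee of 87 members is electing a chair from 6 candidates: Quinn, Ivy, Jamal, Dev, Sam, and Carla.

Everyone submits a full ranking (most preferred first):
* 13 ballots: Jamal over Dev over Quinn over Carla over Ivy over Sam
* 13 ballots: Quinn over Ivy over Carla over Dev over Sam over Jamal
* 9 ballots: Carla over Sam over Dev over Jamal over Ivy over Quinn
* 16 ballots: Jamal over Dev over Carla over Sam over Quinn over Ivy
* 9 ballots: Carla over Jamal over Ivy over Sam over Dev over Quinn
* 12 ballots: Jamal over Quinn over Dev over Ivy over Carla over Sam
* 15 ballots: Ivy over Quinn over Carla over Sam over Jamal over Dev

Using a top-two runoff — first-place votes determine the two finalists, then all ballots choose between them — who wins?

Round 1 first-place votes: Quinn 13, Ivy 15, Jamal 41, Dev 0, Sam 0, Carla 18. Jamal and Carla advance.
Runoff: Jamal is ranked above Carla on 41 ballots, Carla above Jamal on 46.

Carla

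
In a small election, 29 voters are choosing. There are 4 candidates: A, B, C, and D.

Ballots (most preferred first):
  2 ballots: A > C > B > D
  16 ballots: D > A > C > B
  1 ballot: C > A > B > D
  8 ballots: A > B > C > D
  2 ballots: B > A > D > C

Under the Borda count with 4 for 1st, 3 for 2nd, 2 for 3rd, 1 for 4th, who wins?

A

A: 2×4 + 16×3 + 1×3 + 8×4 + 2×3 = 97
B: 2×2 + 16×1 + 1×2 + 8×3 + 2×4 = 54
C: 2×3 + 16×2 + 1×4 + 8×2 + 2×1 = 60
D: 2×1 + 16×4 + 1×1 + 8×1 + 2×2 = 79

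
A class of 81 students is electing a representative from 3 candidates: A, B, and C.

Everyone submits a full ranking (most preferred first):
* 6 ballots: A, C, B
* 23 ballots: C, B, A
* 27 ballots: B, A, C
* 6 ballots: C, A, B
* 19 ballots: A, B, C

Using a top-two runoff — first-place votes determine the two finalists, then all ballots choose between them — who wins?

B

Round 1 first-place votes: A 25, B 27, C 29. C and B advance.
Runoff: C is ranked above B on 35 ballots, B above C on 46.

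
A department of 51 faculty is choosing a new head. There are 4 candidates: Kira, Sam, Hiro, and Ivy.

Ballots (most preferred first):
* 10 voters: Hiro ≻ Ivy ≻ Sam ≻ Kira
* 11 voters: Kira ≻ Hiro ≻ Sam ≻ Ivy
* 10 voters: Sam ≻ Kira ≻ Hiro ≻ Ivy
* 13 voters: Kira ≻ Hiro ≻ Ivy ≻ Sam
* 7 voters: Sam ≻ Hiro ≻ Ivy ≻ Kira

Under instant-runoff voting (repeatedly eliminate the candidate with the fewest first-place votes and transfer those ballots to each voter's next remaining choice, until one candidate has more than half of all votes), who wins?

Round 1: Kira 24, Sam 17, Hiro 10, Ivy 0. Ivy eliminated.
Round 2: Kira 24, Sam 17, Hiro 10. Hiro eliminated.
Round 3: Kira 24, Sam 27. Sam has a majority (≥26).

Sam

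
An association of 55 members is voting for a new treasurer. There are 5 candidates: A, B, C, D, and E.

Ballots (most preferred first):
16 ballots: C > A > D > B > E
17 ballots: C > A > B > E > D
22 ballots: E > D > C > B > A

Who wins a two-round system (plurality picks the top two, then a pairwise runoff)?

Round 1 first-place votes: A 0, B 0, C 33, D 0, E 22. C and E advance.
Runoff: C is ranked above E on 33 ballots, E above C on 22.

C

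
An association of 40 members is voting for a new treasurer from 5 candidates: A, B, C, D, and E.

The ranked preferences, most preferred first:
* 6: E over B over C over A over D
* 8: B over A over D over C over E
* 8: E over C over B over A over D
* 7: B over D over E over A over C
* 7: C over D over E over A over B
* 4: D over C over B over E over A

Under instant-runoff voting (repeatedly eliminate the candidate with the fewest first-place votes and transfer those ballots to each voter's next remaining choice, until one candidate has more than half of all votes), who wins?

Round 1: A 0, B 15, C 7, D 4, E 14. A eliminated.
Round 2: B 15, C 7, D 4, E 14. D eliminated.
Round 3: B 15, C 11, E 14. C eliminated.
Round 4: B 19, E 21. E has a majority (≥21).

E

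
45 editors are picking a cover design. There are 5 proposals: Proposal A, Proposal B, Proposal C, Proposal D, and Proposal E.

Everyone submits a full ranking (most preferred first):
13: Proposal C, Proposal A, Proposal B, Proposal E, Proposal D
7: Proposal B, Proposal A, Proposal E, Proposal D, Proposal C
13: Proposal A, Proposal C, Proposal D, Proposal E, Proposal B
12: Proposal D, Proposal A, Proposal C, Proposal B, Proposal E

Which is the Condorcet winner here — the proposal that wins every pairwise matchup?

Proposal A

Proposal A vs Proposal B: 38–7
Proposal A vs Proposal C: 32–13
Proposal A vs Proposal D: 33–12
Proposal A vs Proposal E: 45–0
Proposal A beats every other proposal.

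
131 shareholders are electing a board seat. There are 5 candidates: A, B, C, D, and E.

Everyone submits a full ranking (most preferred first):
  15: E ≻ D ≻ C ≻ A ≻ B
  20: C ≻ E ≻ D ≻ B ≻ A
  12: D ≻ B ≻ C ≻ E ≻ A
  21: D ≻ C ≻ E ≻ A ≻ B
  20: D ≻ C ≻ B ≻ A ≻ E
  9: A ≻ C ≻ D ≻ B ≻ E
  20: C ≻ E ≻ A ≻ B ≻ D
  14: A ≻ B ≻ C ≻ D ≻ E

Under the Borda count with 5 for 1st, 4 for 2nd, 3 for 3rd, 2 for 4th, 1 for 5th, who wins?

C

A: 15×2 + 20×1 + 12×1 + 21×2 + 20×2 + 9×5 + 20×3 + 14×5 = 319
B: 15×1 + 20×2 + 12×4 + 21×1 + 20×3 + 9×2 + 20×2 + 14×4 = 298
C: 15×3 + 20×5 + 12×3 + 21×4 + 20×4 + 9×4 + 20×5 + 14×3 = 523
D: 15×4 + 20×3 + 12×5 + 21×5 + 20×5 + 9×3 + 20×1 + 14×2 = 460
E: 15×5 + 20×4 + 12×2 + 21×3 + 20×1 + 9×1 + 20×4 + 14×1 = 365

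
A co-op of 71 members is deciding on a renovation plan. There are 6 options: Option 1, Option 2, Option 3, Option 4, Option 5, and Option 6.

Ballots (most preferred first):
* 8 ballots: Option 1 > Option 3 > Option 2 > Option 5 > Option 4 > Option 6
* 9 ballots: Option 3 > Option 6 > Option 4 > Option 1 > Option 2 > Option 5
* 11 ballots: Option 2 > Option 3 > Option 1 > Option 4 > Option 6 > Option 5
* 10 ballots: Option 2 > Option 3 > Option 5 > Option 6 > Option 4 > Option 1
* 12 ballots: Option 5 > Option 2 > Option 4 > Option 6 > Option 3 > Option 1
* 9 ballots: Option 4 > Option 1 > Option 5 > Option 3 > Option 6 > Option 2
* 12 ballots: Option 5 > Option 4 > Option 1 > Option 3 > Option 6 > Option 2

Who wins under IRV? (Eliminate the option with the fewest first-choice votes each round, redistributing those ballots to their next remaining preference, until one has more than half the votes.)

Option 2

Round 1: Option 1 8, Option 2 21, Option 3 9, Option 4 9, Option 5 24, Option 6 0. Option 6 eliminated.
Round 2: Option 1 8, Option 2 21, Option 3 9, Option 4 9, Option 5 24. Option 1 eliminated.
Round 3: Option 2 21, Option 3 17, Option 4 9, Option 5 24. Option 4 eliminated.
Round 4: Option 2 21, Option 3 17, Option 5 33. Option 3 eliminated.
Round 5: Option 2 38, Option 5 33. Option 2 has a majority (≥36).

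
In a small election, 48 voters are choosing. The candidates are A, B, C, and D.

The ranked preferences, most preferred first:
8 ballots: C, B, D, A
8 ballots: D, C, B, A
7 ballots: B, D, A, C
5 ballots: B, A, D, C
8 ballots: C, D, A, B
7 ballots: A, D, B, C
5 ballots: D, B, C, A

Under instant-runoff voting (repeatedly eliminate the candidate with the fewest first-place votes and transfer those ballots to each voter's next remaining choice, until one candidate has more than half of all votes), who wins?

D

Round 1: A 7, B 12, C 16, D 13. A eliminated.
Round 2: B 12, C 16, D 20. B eliminated.
Round 3: C 16, D 32. D has a majority (≥25).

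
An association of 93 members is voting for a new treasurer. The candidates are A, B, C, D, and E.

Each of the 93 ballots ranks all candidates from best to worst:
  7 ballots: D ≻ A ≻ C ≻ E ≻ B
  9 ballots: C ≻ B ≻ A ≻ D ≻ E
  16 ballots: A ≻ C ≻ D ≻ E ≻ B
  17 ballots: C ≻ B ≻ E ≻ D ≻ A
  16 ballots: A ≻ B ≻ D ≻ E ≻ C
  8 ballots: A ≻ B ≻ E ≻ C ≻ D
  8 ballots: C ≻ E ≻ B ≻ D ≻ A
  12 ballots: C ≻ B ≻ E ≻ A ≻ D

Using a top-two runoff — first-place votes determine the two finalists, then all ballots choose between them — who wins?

Round 1 first-place votes: A 40, B 0, C 46, D 7, E 0. C and A advance.
Runoff: C is ranked above A on 46 ballots, A above C on 47.

A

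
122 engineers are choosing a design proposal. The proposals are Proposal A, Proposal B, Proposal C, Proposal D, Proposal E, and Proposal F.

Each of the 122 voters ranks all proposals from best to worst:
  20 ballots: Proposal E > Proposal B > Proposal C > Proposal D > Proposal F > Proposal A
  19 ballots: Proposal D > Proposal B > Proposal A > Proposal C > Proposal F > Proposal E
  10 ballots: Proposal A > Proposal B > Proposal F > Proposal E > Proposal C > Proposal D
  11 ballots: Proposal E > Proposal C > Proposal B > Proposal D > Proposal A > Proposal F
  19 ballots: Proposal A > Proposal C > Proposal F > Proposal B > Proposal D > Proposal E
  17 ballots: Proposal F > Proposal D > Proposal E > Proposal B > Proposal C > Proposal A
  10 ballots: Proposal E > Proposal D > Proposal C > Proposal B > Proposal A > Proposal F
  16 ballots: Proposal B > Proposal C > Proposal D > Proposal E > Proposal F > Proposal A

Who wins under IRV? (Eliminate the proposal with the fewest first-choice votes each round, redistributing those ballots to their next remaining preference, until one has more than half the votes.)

Proposal D

Round 1: Proposal A 29, Proposal B 16, Proposal C 0, Proposal D 19, Proposal E 41, Proposal F 17. Proposal C eliminated.
Round 2: Proposal A 29, Proposal B 16, Proposal D 19, Proposal E 41, Proposal F 17. Proposal B eliminated.
Round 3: Proposal A 29, Proposal D 35, Proposal E 41, Proposal F 17. Proposal F eliminated.
Round 4: Proposal A 29, Proposal D 52, Proposal E 41. Proposal A eliminated.
Round 5: Proposal D 71, Proposal E 51. Proposal D has a majority (≥62).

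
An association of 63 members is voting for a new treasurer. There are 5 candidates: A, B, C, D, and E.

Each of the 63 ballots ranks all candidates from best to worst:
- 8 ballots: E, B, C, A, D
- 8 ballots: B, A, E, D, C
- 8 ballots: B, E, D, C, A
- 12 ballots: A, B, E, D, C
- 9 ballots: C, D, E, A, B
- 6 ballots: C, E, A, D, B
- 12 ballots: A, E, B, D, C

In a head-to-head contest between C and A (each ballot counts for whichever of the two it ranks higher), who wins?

C is ranked above A on 31 ballots; A above C on 32.

A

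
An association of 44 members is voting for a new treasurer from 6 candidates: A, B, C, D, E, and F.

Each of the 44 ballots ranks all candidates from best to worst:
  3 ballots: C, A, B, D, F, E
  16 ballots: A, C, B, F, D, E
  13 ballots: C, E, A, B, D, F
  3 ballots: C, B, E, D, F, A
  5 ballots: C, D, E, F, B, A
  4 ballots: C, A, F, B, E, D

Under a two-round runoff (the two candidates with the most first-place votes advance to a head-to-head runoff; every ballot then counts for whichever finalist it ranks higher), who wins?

C

Round 1 first-place votes: A 16, B 0, C 28, D 0, E 0, F 0. C and A advance.
Runoff: C is ranked above A on 28 ballots, A above C on 16.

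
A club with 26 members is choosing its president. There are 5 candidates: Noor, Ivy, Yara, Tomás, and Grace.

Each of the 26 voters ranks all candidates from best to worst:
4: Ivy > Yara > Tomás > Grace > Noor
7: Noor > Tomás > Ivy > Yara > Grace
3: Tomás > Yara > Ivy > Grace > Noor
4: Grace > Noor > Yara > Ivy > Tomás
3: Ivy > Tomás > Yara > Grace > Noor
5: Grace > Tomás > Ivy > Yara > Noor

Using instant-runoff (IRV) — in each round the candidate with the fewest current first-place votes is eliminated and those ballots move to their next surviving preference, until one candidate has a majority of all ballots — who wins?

Round 1: Noor 7, Ivy 7, Yara 0, Tomás 3, Grace 9. Yara eliminated.
Round 2: Noor 7, Ivy 7, Tomás 3, Grace 9. Tomás eliminated.
Round 3: Noor 7, Ivy 10, Grace 9. Noor eliminated.
Round 4: Ivy 17, Grace 9. Ivy has a majority (≥14).

Ivy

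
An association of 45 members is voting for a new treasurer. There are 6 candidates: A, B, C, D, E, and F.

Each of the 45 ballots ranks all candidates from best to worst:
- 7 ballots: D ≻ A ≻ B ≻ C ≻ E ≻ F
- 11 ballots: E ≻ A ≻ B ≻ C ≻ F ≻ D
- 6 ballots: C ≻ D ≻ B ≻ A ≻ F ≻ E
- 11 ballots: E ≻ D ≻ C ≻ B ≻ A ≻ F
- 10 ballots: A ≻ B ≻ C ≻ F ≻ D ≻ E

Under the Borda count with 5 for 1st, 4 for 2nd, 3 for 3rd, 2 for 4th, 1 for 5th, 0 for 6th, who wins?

A

A: 7×4 + 11×4 + 6×2 + 11×1 + 10×5 = 145
B: 7×3 + 11×3 + 6×3 + 11×2 + 10×4 = 134
C: 7×2 + 11×2 + 6×5 + 11×3 + 10×3 = 129
D: 7×5 + 11×0 + 6×4 + 11×4 + 10×1 = 113
E: 7×1 + 11×5 + 6×0 + 11×5 + 10×0 = 117
F: 7×0 + 11×1 + 6×1 + 11×0 + 10×2 = 37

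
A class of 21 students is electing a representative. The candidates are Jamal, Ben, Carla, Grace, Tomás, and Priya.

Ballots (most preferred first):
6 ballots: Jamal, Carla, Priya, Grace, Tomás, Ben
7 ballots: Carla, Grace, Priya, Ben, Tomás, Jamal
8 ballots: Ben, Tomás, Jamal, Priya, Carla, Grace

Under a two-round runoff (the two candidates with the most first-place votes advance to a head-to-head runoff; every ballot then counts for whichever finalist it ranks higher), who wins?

Round 1 first-place votes: Jamal 6, Ben 8, Carla 7, Grace 0, Tomás 0, Priya 0. Ben and Carla advance.
Runoff: Ben is ranked above Carla on 8 ballots, Carla above Ben on 13.

Carla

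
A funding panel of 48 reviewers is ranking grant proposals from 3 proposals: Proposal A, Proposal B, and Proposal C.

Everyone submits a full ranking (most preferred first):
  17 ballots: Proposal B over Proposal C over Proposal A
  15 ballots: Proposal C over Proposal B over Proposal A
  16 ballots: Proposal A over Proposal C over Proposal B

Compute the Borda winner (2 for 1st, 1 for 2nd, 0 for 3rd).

Proposal A: 17×0 + 15×0 + 16×2 = 32
Proposal B: 17×2 + 15×1 + 16×0 = 49
Proposal C: 17×1 + 15×2 + 16×1 = 63

Proposal C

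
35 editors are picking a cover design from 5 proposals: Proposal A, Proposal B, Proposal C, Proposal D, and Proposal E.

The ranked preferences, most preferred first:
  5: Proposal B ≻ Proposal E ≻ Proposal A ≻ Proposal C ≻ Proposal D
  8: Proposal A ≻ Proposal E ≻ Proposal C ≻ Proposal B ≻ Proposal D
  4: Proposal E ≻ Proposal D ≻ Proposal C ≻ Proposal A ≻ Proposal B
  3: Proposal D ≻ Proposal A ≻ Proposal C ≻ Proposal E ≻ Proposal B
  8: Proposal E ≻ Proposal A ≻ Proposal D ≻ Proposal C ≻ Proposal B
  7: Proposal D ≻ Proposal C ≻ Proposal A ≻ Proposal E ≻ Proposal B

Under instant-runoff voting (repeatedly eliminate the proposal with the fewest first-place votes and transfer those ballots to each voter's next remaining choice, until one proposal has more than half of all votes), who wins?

Proposal E

Round 1: Proposal A 8, Proposal B 5, Proposal C 0, Proposal D 10, Proposal E 12. Proposal C eliminated.
Round 2: Proposal A 8, Proposal B 5, Proposal D 10, Proposal E 12. Proposal B eliminated.
Round 3: Proposal A 8, Proposal D 10, Proposal E 17. Proposal A eliminated.
Round 4: Proposal D 10, Proposal E 25. Proposal E has a majority (≥18).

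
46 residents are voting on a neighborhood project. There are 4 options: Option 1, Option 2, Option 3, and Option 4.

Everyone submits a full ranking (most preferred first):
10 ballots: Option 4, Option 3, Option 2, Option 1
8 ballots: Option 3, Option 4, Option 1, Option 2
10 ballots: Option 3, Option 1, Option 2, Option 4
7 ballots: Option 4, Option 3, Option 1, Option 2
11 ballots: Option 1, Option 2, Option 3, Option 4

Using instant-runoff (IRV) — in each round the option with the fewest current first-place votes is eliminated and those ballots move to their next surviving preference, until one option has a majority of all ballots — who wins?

Round 1: Option 1 11, Option 2 0, Option 3 18, Option 4 17. Option 2 eliminated.
Round 2: Option 1 11, Option 3 18, Option 4 17. Option 1 eliminated.
Round 3: Option 3 29, Option 4 17. Option 3 has a majority (≥24).

Option 3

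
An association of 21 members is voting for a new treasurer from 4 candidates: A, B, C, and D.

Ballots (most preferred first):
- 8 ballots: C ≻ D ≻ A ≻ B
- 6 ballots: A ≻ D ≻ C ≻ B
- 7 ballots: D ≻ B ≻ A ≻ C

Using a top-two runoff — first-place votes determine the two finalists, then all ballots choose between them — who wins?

Round 1 first-place votes: A 6, B 0, C 8, D 7. C and D advance.
Runoff: C is ranked above D on 8 ballots, D above C on 13.

D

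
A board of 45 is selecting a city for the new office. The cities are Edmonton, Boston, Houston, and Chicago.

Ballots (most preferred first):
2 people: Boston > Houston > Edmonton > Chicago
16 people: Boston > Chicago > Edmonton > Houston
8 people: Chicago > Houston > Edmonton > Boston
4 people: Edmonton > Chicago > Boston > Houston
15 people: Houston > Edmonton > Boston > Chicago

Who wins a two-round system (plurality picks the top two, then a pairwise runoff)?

Houston

Round 1 first-place votes: Edmonton 4, Boston 18, Houston 15, Chicago 8. Boston and Houston advance.
Runoff: Boston is ranked above Houston on 22 ballots, Houston above Boston on 23.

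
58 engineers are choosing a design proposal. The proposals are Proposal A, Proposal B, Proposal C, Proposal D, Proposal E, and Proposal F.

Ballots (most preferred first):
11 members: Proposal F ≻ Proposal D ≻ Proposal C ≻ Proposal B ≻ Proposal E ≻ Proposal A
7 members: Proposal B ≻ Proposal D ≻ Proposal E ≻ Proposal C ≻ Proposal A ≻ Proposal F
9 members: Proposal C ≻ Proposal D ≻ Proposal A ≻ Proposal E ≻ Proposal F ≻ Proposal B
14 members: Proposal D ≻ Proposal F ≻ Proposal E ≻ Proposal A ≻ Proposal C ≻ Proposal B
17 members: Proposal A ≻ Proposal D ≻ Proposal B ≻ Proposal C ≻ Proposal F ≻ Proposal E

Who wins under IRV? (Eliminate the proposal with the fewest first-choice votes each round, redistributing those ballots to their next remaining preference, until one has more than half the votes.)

Proposal D

Round 1: Proposal A 17, Proposal B 7, Proposal C 9, Proposal D 14, Proposal E 0, Proposal F 11. Proposal E eliminated.
Round 2: Proposal A 17, Proposal B 7, Proposal C 9, Proposal D 14, Proposal F 11. Proposal B eliminated.
Round 3: Proposal A 17, Proposal C 9, Proposal D 21, Proposal F 11. Proposal C eliminated.
Round 4: Proposal A 17, Proposal D 30, Proposal F 11. Proposal D has a majority (≥30).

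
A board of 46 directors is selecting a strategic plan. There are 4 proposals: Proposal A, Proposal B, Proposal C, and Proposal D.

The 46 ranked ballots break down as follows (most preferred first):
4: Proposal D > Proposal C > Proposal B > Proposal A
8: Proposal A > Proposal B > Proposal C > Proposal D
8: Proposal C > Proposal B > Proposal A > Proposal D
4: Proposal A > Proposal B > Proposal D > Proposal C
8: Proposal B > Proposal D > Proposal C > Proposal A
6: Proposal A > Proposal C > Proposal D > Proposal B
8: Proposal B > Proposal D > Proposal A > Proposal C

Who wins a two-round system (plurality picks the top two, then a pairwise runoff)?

Round 1 first-place votes: Proposal A 18, Proposal B 16, Proposal C 8, Proposal D 4. Proposal A and Proposal B advance.
Runoff: Proposal A is ranked above Proposal B on 18 ballots, Proposal B above Proposal A on 28.

Proposal B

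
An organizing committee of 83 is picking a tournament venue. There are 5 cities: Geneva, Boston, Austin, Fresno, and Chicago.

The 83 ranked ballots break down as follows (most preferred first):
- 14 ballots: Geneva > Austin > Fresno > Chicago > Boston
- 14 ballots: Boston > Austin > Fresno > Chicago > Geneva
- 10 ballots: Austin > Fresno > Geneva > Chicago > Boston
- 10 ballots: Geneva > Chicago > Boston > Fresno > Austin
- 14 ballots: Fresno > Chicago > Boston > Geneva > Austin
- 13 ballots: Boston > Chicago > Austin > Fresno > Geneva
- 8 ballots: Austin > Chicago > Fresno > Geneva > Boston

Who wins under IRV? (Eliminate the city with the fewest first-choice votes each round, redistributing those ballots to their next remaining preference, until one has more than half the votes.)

Geneva

Round 1: Geneva 24, Boston 27, Austin 18, Fresno 14, Chicago 0. Chicago eliminated.
Round 2: Geneva 24, Boston 27, Austin 18, Fresno 14. Fresno eliminated.
Round 3: Geneva 24, Boston 41, Austin 18. Austin eliminated.
Round 4: Geneva 42, Boston 41. Geneva has a majority (≥42).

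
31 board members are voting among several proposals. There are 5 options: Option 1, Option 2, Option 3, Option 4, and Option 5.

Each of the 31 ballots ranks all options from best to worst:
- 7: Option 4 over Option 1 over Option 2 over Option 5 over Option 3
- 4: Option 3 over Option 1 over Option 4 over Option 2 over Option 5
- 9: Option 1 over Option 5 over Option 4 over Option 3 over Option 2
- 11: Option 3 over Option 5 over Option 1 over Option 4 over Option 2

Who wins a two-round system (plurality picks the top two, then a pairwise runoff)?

Round 1 first-place votes: Option 1 9, Option 2 0, Option 3 15, Option 4 7, Option 5 0. Option 3 and Option 1 advance.
Runoff: Option 3 is ranked above Option 1 on 15 ballots, Option 1 above Option 3 on 16.

Option 1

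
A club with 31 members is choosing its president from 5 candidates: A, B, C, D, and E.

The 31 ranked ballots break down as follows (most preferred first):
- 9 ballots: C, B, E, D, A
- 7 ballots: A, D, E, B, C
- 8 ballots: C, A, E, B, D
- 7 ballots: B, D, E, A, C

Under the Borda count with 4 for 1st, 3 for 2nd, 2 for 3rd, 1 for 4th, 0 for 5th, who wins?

B

A: 9×0 + 7×4 + 8×3 + 7×1 = 59
B: 9×3 + 7×1 + 8×1 + 7×4 = 70
C: 9×4 + 7×0 + 8×4 + 7×0 = 68
D: 9×1 + 7×3 + 8×0 + 7×3 = 51
E: 9×2 + 7×2 + 8×2 + 7×2 = 62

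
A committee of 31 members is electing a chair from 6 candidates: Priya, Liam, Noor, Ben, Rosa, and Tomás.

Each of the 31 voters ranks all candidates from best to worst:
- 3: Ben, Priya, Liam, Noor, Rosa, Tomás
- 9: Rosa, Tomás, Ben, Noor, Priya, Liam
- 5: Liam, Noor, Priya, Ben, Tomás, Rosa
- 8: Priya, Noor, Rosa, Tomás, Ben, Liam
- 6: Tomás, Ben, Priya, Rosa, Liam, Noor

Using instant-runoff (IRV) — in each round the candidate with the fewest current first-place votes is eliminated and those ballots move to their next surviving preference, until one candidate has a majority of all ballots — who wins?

Round 1: Priya 8, Liam 5, Noor 0, Ben 3, Rosa 9, Tomás 6. Noor eliminated.
Round 2: Priya 8, Liam 5, Ben 3, Rosa 9, Tomás 6. Ben eliminated.
Round 3: Priya 11, Liam 5, Rosa 9, Tomás 6. Liam eliminated.
Round 4: Priya 16, Rosa 9, Tomás 6. Priya has a majority (≥16).

Priya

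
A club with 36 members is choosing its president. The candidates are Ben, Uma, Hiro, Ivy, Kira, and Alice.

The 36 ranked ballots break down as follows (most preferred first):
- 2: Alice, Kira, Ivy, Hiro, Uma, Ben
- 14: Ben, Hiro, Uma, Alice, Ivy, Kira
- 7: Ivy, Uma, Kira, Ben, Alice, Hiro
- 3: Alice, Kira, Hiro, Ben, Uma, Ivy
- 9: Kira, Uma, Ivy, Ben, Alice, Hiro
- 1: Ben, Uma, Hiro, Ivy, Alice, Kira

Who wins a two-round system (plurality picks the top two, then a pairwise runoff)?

Round 1 first-place votes: Ben 15, Uma 0, Hiro 0, Ivy 7, Kira 9, Alice 5. Ben and Kira advance.
Runoff: Ben is ranked above Kira on 15 ballots, Kira above Ben on 21.

Kira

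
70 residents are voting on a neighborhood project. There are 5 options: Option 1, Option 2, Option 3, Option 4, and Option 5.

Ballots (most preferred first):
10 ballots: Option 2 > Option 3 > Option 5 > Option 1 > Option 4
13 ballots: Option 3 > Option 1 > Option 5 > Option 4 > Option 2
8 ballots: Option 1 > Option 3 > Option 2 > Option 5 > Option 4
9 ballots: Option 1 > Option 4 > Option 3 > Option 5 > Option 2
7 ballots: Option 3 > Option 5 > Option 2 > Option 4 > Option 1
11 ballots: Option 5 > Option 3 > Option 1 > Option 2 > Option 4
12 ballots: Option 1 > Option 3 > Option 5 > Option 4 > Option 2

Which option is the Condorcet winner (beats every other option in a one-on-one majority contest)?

Option 3

Option 3 vs Option 1: 41–29
Option 3 vs Option 2: 60–10
Option 3 vs Option 4: 61–9
Option 3 vs Option 5: 59–11
Option 3 beats every other option.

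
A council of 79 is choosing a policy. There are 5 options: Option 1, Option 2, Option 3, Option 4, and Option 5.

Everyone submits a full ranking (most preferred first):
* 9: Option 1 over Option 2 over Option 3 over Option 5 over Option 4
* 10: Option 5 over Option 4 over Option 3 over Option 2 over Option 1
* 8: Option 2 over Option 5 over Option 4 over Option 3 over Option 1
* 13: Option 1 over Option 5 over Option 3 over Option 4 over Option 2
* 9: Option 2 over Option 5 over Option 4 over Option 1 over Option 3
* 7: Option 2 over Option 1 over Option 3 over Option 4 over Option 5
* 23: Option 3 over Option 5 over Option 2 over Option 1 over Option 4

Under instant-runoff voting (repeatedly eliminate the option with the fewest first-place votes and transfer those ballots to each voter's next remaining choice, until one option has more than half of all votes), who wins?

Option 3

Round 1: Option 1 22, Option 2 24, Option 3 23, Option 4 0, Option 5 10. Option 4 eliminated.
Round 2: Option 1 22, Option 2 24, Option 3 23, Option 5 10. Option 5 eliminated.
Round 3: Option 1 22, Option 2 24, Option 3 33. Option 1 eliminated.
Round 4: Option 2 33, Option 3 46. Option 3 has a majority (≥40).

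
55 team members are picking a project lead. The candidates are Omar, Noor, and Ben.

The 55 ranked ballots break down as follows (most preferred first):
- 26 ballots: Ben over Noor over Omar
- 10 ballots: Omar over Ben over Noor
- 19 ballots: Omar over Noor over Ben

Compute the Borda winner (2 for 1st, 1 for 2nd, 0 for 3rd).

Ben

Omar: 26×0 + 10×2 + 19×2 = 58
Noor: 26×1 + 10×0 + 19×1 = 45
Ben: 26×2 + 10×1 + 19×0 = 62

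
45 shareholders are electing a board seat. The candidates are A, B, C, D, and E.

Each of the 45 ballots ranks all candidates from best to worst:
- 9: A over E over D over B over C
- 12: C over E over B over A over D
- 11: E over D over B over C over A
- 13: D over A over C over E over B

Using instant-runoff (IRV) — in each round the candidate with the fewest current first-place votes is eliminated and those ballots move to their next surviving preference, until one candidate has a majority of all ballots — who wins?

Round 1: A 9, B 0, C 12, D 13, E 11. B eliminated.
Round 2: A 9, C 12, D 13, E 11. A eliminated.
Round 3: C 12, D 13, E 20. C eliminated.
Round 4: D 13, E 32. E has a majority (≥23).

E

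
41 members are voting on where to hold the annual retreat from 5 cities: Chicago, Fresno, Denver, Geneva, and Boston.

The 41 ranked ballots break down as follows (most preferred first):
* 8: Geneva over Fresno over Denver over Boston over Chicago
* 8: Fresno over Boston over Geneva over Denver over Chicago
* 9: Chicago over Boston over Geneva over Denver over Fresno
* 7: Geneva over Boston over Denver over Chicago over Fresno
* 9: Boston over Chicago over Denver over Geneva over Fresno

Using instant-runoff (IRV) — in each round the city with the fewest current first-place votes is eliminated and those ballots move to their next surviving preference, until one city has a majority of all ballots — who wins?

Round 1: Chicago 9, Fresno 8, Denver 0, Geneva 15, Boston 9. Denver eliminated.
Round 2: Chicago 9, Fresno 8, Geneva 15, Boston 9. Fresno eliminated.
Round 3: Chicago 9, Geneva 15, Boston 17. Chicago eliminated.
Round 4: Geneva 15, Boston 26. Boston has a majority (≥21).

Boston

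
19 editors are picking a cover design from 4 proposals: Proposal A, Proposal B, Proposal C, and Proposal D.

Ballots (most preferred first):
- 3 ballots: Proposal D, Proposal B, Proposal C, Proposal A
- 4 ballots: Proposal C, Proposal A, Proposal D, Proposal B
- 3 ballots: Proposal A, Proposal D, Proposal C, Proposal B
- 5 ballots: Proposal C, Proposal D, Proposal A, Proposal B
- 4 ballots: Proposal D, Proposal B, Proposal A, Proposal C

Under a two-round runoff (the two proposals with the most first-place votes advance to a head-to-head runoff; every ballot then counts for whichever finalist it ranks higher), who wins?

Round 1 first-place votes: Proposal A 3, Proposal B 0, Proposal C 9, Proposal D 7. Proposal C and Proposal D advance.
Runoff: Proposal C is ranked above Proposal D on 9 ballots, Proposal D above Proposal C on 10.

Proposal D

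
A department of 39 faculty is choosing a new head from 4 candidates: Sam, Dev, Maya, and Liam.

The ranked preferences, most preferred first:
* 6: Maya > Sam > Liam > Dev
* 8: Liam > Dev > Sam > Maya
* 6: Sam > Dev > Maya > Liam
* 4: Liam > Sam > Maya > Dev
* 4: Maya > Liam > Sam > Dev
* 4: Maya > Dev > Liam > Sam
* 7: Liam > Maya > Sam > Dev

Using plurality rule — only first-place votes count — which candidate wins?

First-place votes: Sam 6, Dev 0, Maya 14, Liam 19.

Liam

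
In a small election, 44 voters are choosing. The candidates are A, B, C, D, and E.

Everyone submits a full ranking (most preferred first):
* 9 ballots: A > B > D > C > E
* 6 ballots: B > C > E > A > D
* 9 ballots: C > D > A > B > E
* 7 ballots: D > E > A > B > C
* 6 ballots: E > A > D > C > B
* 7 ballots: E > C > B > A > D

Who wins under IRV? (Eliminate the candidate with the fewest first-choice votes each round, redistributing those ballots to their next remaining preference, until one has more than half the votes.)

C

Round 1: A 9, B 6, C 9, D 7, E 13. B eliminated.
Round 2: A 9, C 15, D 7, E 13. D eliminated.
Round 3: A 9, C 15, E 20. A eliminated.
Round 4: C 24, E 20. C has a majority (≥23).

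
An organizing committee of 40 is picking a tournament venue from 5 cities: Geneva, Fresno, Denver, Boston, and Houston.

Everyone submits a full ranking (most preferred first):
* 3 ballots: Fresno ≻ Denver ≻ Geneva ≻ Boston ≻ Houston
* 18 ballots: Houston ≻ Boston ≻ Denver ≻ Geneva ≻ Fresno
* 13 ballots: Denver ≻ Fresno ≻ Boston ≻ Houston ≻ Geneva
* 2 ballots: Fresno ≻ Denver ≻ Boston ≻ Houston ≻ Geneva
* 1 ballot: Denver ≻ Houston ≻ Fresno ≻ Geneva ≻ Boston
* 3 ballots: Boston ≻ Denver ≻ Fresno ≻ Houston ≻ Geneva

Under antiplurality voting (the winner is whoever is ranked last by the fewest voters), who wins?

Last-place votes: Geneva 18, Fresno 18, Denver 0, Boston 1, Houston 3.

Denver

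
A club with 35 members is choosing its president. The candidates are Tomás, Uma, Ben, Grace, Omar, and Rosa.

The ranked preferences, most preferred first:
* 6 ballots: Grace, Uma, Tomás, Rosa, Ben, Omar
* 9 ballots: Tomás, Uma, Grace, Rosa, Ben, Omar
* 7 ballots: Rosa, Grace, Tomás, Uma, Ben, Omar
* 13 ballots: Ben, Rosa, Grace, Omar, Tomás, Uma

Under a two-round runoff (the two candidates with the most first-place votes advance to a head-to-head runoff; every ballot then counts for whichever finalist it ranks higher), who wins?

Round 1 first-place votes: Tomás 9, Uma 0, Ben 13, Grace 6, Omar 0, Rosa 7. Ben and Tomás advance.
Runoff: Ben is ranked above Tomás on 13 ballots, Tomás above Ben on 22.

Tomás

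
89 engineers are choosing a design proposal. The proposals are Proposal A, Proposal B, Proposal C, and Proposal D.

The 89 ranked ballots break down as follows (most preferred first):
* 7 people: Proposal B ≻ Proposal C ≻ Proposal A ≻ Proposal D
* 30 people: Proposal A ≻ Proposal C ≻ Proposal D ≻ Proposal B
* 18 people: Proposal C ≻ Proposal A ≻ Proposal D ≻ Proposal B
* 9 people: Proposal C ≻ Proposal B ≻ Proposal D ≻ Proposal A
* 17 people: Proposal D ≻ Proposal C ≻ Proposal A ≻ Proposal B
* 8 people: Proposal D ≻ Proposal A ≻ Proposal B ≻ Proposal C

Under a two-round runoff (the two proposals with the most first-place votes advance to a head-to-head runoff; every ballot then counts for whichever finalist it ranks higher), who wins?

Round 1 first-place votes: Proposal A 30, Proposal B 7, Proposal C 27, Proposal D 25. Proposal A and Proposal C advance.
Runoff: Proposal A is ranked above Proposal C on 38 ballots, Proposal C above Proposal A on 51.

Proposal C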